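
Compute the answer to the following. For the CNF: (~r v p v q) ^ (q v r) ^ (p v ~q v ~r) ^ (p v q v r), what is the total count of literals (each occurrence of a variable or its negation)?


Counting literals in each clause:
Clause 1: 3 literal(s)
Clause 2: 2 literal(s)
Clause 3: 3 literal(s)
Clause 4: 3 literal(s)
Total = 11

11


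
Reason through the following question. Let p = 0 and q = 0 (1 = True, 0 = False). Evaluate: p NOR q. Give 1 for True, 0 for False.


p = 0, q = 0
Operation: p NOR q
Evaluate: 0 NOR 0 = 1

1


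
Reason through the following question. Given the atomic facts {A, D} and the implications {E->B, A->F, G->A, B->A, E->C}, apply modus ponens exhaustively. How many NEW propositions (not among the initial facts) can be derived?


Initial facts: {A, D}
Apply modus ponens to closure:
  A and A->F  =>  F
Final known: {A, D, F}
New propositions: {F}
Count = 1

1


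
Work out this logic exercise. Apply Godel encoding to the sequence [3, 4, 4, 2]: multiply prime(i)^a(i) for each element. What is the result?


Encode each element as an exponent of the corresponding prime:
  2^3 = 8
  3^4 = 81
  5^4 = 625
  7^2 = 49
Product = 8 * 81 * 625 * 49 = 19845000

19845000


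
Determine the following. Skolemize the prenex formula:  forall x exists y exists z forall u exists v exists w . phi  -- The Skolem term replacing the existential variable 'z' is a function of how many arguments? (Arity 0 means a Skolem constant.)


Quantifier prefix: forall x exists y exists z forall u exists v exists w
'z' is existentially quantified at position 3.
Universal variables preceding it: x
Skolem function arity = 1

1


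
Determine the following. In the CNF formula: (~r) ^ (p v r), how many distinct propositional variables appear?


Identify each variable that appears in the formula.
Variables found: p, r
Count = 2

2


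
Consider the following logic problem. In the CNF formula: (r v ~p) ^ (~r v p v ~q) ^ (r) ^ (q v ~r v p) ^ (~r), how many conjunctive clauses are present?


A CNF formula is a conjunction of clauses.
Clauses are separated by ^.
Counting the conjuncts: 5 clauses.

5


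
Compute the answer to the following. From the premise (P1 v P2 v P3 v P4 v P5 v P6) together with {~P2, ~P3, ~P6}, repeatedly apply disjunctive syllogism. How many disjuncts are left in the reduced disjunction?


Original disjuncts (6): P1, P2, P3, P4, P5, P6
Negated (eliminate): ~P2, ~P3, ~P6
Remaining disjuncts: P1, P4, P5
Count = 6 - 3 = 3

3


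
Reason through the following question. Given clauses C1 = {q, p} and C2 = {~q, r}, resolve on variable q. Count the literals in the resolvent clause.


Remove q from C1 and ~q from C2.
C1 remainder: {p}
C2 remainder: {r}
Union (resolvent): {p, r}
Resolvent has 2 literal(s).

2


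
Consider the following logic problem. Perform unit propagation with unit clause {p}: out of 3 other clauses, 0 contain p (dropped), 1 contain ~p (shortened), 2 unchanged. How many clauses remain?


Satisfied (removed): 0
Shortened (remain): 1
Unchanged (remain): 2
Remaining = 1 + 2 = 3

3


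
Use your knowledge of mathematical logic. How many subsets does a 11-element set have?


The power set of a set with n elements has 2^n elements.
|P(S)| = 2^11 = 2048

2048


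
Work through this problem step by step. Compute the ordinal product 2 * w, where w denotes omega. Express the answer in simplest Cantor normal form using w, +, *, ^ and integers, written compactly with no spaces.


Compute 2 * w.
Ordinal * is associative and left-distributive over +, but NOT commutative; for finite n>1, n*w = w but w*n stays w*n.
For finite n>0, n * w = sup{n*k : k<w} = w. So 2 * w = w.
Result = w

w


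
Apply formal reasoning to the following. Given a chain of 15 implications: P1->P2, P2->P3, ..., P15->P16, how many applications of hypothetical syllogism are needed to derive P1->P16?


With 15 implications in a chain connecting 16 propositions:
P1->P2, P2->P3, ..., P15->P16
Steps needed = (number of implications) - 1 = 15 - 1 = 14

14


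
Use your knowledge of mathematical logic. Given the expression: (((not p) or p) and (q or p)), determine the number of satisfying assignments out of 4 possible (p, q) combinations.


Check all 4 assignments:
p=0, q=0: 0
p=0, q=1: 1
p=1, q=0: 1
p=1, q=1: 1
Count of True = 3

3


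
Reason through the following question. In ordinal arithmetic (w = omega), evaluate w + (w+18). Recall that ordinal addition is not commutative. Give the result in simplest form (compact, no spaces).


Compute w + (w+18).
Ordinal + is associative but NOT commutative; for finite n>0, n + w = w but w + n stays w+n.
w + (w+18) = (w+w) + 18 = w*2+18.
Result = w*2+18

w*2+18


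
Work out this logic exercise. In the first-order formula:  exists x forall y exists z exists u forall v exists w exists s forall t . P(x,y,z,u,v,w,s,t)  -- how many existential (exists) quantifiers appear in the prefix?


Quantifier prefix: exists x forall y exists z exists u forall v exists w exists s forall t
Mark each quantifier type:
  E U E E U E E U
Universal count = 3, Existential count = 5
Asked for existential (exists) quantifiers: 5

5


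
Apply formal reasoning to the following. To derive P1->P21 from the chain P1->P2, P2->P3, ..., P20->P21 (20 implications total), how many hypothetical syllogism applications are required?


With 20 implications in a chain connecting 21 propositions:
P1->P2, P2->P3, ..., P20->P21
Steps needed = (number of implications) - 1 = 20 - 1 = 19

19


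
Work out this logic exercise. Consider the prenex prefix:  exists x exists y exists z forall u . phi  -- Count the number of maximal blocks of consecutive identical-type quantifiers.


Quantifier-type sequence: E E E A  (A=forall, E=exists)
Group into maximal same-type runs:
  Ex3 | Ax1
Number of blocks = 2

2


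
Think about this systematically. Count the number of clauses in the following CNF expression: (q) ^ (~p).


A CNF formula is a conjunction of clauses.
Clauses are separated by ^.
Counting the conjuncts: 2 clauses.

2


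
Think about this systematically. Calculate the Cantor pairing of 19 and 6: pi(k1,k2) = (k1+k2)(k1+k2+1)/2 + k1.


k1 + k2 = 25
(k1+k2)(k1+k2+1)/2 = 25 * 26 / 2 = 325
pi = 325 + 19 = 344

344


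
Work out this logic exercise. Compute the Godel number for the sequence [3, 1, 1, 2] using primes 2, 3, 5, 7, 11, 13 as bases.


Encode each element as an exponent of the corresponding prime:
  2^3 = 8
  3^1 = 3
  5^1 = 5
  7^2 = 49
Product = 8 * 3 * 5 * 49 = 5880

5880


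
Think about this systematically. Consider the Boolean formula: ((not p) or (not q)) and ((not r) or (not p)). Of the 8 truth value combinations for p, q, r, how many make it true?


Evaluate all 8 assignments for p, q, r:
p=0, q=0, r=0: 1
p=0, q=0, r=1: 1
p=0, q=1, r=0: 1
p=0, q=1, r=1: 1
p=1, q=0, r=0: 1
p=1, q=0, r=1: 0
p=1, q=1, r=0: 0
p=1, q=1, r=1: 0
Satisfying count = 5

5


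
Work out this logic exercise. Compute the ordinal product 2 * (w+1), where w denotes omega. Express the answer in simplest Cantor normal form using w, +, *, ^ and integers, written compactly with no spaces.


Compute 2 * (w+1).
Ordinal * is associative and left-distributive over +, but NOT commutative; for finite n>1, n*w = w but w*n stays w*n.
By left-distributivity: 2 * (w+1) = 2*w + 2*1 = w + 2 = w+2.
Result = w+2

w+2


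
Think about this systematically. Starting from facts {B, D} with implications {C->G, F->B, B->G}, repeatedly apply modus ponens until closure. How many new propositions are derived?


Initial facts: {B, D}
Apply modus ponens to closure:
  B and B->G  =>  G
Final known: {B, D, G}
New propositions: {G}
Count = 1

1


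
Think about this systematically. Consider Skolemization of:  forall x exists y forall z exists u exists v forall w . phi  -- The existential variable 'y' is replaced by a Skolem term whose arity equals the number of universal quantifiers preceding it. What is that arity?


Quantifier prefix: forall x exists y forall z exists u exists v forall w
'y' is existentially quantified at position 2.
Universal variables preceding it: x
Skolem function arity = 1

1


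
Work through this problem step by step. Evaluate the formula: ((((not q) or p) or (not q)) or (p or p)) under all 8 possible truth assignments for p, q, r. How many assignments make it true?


Check all 8 assignments:
p=0, q=0, r=0: 1
p=0, q=0, r=1: 1
p=0, q=1, r=0: 0
p=0, q=1, r=1: 0
p=1, q=0, r=0: 1
p=1, q=0, r=1: 1
p=1, q=1, r=0: 1
p=1, q=1, r=1: 1
Count of True = 6

6


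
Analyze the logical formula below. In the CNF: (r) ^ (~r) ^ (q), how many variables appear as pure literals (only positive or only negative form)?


Check each variable for pure literal status:
p: absent (not pure)
q: pure positive
r: mixed (not pure)
Pure literal count = 1

1


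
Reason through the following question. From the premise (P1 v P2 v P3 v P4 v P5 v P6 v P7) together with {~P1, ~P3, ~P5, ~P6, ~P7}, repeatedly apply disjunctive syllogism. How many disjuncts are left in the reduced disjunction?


Original disjuncts (7): P1, P2, P3, P4, P5, P6, P7
Negated (eliminate): ~P1, ~P3, ~P5, ~P6, ~P7
Remaining disjuncts: P2, P4
Count = 7 - 5 = 2

2


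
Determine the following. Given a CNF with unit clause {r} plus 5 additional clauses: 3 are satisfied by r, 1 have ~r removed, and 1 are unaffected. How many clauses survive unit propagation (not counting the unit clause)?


Satisfied (removed): 3
Shortened (remain): 1
Unchanged (remain): 1
Remaining = 1 + 1 = 2

2


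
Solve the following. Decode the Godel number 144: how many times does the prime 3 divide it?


Factorize 144 by dividing by 3 repeatedly.
Division steps: 3 divides 144 exactly 2 time(s).
Exponent of 3 = 2

2


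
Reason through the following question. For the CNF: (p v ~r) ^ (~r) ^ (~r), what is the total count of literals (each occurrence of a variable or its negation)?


Counting literals in each clause:
Clause 1: 2 literal(s)
Clause 2: 1 literal(s)
Clause 3: 1 literal(s)
Total = 4

4


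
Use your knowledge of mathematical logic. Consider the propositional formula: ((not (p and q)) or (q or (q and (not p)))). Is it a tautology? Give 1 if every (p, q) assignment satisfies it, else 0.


Check all 4 assignments:
p=0, q=0: 1
p=0, q=1: 1
p=1, q=0: 1
p=1, q=1: 1
Satisfying count = 4/4.
Tautology iff count = 4: yes.

1


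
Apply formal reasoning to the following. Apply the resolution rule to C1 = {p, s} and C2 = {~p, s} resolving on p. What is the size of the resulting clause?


Remove p from C1 and ~p from C2.
C1 remainder: {s}
C2 remainder: {s}
Union (resolvent): {s}
Resolvent has 1 literal(s).

1


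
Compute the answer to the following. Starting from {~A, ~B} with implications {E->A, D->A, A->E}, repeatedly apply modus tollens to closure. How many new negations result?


Initial negated facts: {~A, ~B}
Apply modus tollens to closure:
  ~A and E->A  =>  ~E
  ~A and D->A  =>  ~D
Final negated: {~A, ~B, ~D, ~E}
New negations: {~D, ~E}
Count = 2

2


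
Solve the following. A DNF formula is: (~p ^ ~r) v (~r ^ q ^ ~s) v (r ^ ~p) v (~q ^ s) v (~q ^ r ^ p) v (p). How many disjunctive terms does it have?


A DNF formula is a disjunction of terms (conjunctions).
Terms are separated by v.
Counting the disjuncts: 6 terms.

6


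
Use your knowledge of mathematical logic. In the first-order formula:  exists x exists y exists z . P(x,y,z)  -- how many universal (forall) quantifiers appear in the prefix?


Quantifier prefix: exists x exists y exists z
Mark each quantifier type:
  E E E
Universal count = 0, Existential count = 3
Asked for universal (forall) quantifiers: 0

0


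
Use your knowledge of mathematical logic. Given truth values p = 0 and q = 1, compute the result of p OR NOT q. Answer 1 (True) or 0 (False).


p = 0, q = 1
Operation: p OR NOT q
Evaluate: 0 OR NOT 1 = 0

0


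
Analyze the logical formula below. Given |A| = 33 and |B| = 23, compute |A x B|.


The Cartesian product A x B contains all ordered pairs (a, b).
|A x B| = |A| * |B| = 33 * 23 = 759

759


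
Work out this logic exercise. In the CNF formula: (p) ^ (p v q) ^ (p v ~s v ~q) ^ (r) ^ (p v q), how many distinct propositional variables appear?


Identify each variable that appears in the formula.
Variables found: p, q, r, s
Count = 4

4


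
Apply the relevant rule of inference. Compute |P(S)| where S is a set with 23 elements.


The power set of a set with n elements has 2^n elements.
|P(S)| = 2^23 = 8388608

8388608


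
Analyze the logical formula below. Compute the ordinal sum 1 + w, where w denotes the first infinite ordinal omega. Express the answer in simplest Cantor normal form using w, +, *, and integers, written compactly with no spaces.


Compute 1 + w.
Ordinal + is associative but NOT commutative; for finite n>0, n + w = w but w + n stays w+n.
Any finite left addend is absorbed by w on the right: 1 + w = w.
Result = w

w


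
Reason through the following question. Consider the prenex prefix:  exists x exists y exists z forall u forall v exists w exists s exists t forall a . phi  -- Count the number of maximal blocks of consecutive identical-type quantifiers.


Quantifier-type sequence: E E E A A E E E A  (A=forall, E=exists)
Group into maximal same-type runs:
  Ex3 | Ax2 | Ex3 | Ax1
Number of blocks = 4

4


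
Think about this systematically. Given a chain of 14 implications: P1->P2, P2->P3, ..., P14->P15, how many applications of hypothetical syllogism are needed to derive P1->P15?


With 14 implications in a chain connecting 15 propositions:
P1->P2, P2->P3, ..., P14->P15
Steps needed = (number of implications) - 1 = 14 - 1 = 13

13


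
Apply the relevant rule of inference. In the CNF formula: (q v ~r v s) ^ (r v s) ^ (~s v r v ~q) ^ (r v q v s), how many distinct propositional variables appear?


Identify each variable that appears in the formula.
Variables found: q, r, s
Count = 3

3


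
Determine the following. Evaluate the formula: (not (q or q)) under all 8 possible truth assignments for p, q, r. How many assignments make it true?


Check all 8 assignments:
p=0, q=0, r=0: 1
p=0, q=0, r=1: 1
p=0, q=1, r=0: 0
p=0, q=1, r=1: 0
p=1, q=0, r=0: 1
p=1, q=0, r=1: 1
p=1, q=1, r=0: 0
p=1, q=1, r=1: 0
Count of True = 4

4


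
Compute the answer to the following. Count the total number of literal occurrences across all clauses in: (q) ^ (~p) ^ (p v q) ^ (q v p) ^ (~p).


Counting literals in each clause:
Clause 1: 1 literal(s)
Clause 2: 1 literal(s)
Clause 3: 2 literal(s)
Clause 4: 2 literal(s)
Clause 5: 1 literal(s)
Total = 7

7


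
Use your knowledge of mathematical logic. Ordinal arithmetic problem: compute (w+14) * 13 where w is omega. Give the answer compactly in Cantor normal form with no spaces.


Compute (w+14) * 13.
Ordinal * is associative and left-distributive over +, but NOT commutative; for finite n>1, n*w = w but w*n stays w*n.
(w+14) * 13 = (w+14) repeated 13 times. Each intermediate +14 is absorbed by the following w; only the last survives: w*13+14.
Result = w*13+14

w*13+14


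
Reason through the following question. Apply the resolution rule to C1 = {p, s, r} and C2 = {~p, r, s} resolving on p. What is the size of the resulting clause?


Remove p from C1 and ~p from C2.
C1 remainder: {s, r}
C2 remainder: {r, s}
Union (resolvent): {r, s}
Resolvent has 2 literal(s).

2


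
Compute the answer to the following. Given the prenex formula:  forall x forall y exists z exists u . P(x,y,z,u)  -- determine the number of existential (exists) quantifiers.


Quantifier prefix: forall x forall y exists z exists u
Mark each quantifier type:
  U U E E
Universal count = 2, Existential count = 2
Asked for existential (exists) quantifiers: 2

2


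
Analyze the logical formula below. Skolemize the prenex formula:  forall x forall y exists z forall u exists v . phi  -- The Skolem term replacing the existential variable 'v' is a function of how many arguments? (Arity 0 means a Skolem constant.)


Quantifier prefix: forall x forall y exists z forall u exists v
'v' is existentially quantified at position 5.
Universal variables preceding it: x, y, u
Skolem function arity = 3

3


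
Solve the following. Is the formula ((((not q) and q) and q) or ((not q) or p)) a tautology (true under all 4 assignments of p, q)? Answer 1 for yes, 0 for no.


Check all 4 assignments:
p=0, q=0: 1
p=0, q=1: 0
p=1, q=0: 1
p=1, q=1: 1
Satisfying count = 3/4.
Tautology iff count = 4: no.

0


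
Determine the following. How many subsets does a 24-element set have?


The power set of a set with n elements has 2^n elements.
|P(S)| = 2^24 = 16777216

16777216


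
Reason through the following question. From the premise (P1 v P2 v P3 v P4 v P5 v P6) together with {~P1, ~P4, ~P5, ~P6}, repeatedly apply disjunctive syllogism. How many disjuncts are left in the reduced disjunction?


Original disjuncts (6): P1, P2, P3, P4, P5, P6
Negated (eliminate): ~P1, ~P4, ~P5, ~P6
Remaining disjuncts: P2, P3
Count = 6 - 4 = 2

2


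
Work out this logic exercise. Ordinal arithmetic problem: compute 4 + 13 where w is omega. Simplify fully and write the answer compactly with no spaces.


Compute 4 + 13.
Ordinal + is associative but NOT commutative; for finite n>0, n + w = w but w + n stays w+n.
Both operands finite; ordinal + agrees with natural +: 4 + 13 = 17.
Result = 17

17


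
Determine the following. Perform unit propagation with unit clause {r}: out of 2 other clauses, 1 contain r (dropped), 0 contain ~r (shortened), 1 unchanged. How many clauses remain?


Satisfied (removed): 1
Shortened (remain): 0
Unchanged (remain): 1
Remaining = 0 + 1 = 1

1


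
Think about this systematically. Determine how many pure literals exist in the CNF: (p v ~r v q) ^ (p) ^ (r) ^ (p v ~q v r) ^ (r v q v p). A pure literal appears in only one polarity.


Check each variable for pure literal status:
p: pure positive
q: mixed (not pure)
r: mixed (not pure)
Pure literal count = 1

1


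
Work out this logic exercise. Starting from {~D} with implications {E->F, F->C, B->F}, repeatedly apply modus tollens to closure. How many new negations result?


Initial negated facts: {~D}
Apply modus tollens to closure:
  (no implication fires)
Final negated: {~D}
New negations: {(none)}
Count = 0

0


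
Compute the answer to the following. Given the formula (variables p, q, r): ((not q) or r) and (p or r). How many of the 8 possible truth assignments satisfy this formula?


Evaluate all 8 assignments for p, q, r:
p=0, q=0, r=0: 0
p=0, q=0, r=1: 1
p=0, q=1, r=0: 0
p=0, q=1, r=1: 1
p=1, q=0, r=0: 1
p=1, q=0, r=1: 1
p=1, q=1, r=0: 0
p=1, q=1, r=1: 1
Satisfying count = 5

5


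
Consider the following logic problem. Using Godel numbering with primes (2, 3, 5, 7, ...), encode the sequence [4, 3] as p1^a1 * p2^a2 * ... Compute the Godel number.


Encode each element as an exponent of the corresponding prime:
  2^4 = 16
  3^3 = 27
Product = 16 * 27 = 432

432


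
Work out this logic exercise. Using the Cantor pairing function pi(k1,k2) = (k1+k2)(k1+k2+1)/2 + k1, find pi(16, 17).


k1 + k2 = 33
(k1+k2)(k1+k2+1)/2 = 33 * 34 / 2 = 561
pi = 561 + 16 = 577

577


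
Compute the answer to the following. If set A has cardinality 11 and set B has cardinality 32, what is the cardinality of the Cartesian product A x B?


The Cartesian product A x B contains all ordered pairs (a, b).
|A x B| = |A| * |B| = 11 * 32 = 352

352


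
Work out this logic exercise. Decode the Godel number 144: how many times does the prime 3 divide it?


Factorize 144 by dividing by 3 repeatedly.
Division steps: 3 divides 144 exactly 2 time(s).
Exponent of 3 = 2

2


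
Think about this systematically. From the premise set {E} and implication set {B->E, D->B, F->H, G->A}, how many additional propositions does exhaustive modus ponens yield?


Initial facts: {E}
Apply modus ponens to closure:
  (no implication fires)
Final known: {E}
New propositions: {(none)}
Count = 0

0


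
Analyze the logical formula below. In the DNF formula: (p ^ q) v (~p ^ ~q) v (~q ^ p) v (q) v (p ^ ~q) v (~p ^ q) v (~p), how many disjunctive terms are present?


A DNF formula is a disjunction of terms (conjunctions).
Terms are separated by v.
Counting the disjuncts: 7 terms.

7


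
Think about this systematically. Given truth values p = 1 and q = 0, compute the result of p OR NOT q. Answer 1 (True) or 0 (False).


p = 1, q = 0
Operation: p OR NOT q
Evaluate: 1 OR NOT 0 = 1

1


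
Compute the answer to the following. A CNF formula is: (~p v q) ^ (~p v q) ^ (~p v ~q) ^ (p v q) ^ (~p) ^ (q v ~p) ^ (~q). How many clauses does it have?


A CNF formula is a conjunction of clauses.
Clauses are separated by ^.
Counting the conjuncts: 7 clauses.

7


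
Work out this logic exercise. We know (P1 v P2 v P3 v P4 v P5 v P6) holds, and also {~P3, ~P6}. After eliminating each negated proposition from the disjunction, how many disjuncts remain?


Original disjuncts (6): P1, P2, P3, P4, P5, P6
Negated (eliminate): ~P3, ~P6
Remaining disjuncts: P1, P2, P4, P5
Count = 6 - 2 = 4

4


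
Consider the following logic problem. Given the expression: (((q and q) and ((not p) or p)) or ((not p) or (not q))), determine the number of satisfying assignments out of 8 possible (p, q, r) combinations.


Check all 8 assignments:
p=0, q=0, r=0: 1
p=0, q=0, r=1: 1
p=0, q=1, r=0: 1
p=0, q=1, r=1: 1
p=1, q=0, r=0: 1
p=1, q=0, r=1: 1
p=1, q=1, r=0: 1
p=1, q=1, r=1: 1
Count of True = 8

8


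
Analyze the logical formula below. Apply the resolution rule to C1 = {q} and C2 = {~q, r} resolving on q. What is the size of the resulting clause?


Remove q from C1 and ~q from C2.
C1 remainder: {}
C2 remainder: {r}
Union (resolvent): {r}
Resolvent has 1 literal(s).

1


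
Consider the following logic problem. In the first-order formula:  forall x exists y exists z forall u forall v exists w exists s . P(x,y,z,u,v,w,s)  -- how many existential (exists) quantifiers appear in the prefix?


Quantifier prefix: forall x exists y exists z forall u forall v exists w exists s
Mark each quantifier type:
  U E E U U E E
Universal count = 3, Existential count = 4
Asked for existential (exists) quantifiers: 4

4


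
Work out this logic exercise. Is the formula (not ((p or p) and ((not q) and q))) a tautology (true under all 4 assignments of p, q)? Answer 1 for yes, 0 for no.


Check all 4 assignments:
p=0, q=0: 1
p=0, q=1: 1
p=1, q=0: 1
p=1, q=1: 1
Satisfying count = 4/4.
Tautology iff count = 4: yes.

1


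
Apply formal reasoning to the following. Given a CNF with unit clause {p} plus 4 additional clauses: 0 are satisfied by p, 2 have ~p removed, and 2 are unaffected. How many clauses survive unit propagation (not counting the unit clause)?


Satisfied (removed): 0
Shortened (remain): 2
Unchanged (remain): 2
Remaining = 2 + 2 = 4

4


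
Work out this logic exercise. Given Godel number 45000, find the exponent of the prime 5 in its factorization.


Factorize 45000 by dividing by 5 repeatedly.
Division steps: 5 divides 45000 exactly 4 time(s).
Exponent of 5 = 4

4


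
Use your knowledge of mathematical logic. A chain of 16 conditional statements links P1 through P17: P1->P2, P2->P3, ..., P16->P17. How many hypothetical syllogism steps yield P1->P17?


With 16 implications in a chain connecting 17 propositions:
P1->P2, P2->P3, ..., P16->P17
Steps needed = (number of implications) - 1 = 16 - 1 = 15

15


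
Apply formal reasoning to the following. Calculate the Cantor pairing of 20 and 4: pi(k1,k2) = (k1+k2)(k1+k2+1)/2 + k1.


k1 + k2 = 24
(k1+k2)(k1+k2+1)/2 = 24 * 25 / 2 = 300
pi = 300 + 20 = 320

320


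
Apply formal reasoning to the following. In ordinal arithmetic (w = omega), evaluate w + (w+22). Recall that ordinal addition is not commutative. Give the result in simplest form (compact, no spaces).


Compute w + (w+22).
Ordinal + is associative but NOT commutative; for finite n>0, n + w = w but w + n stays w+n.
w + (w+22) = (w+w) + 22 = w*2+22.
Result = w*2+22

w*2+22


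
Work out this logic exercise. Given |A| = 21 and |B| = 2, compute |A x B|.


The Cartesian product A x B contains all ordered pairs (a, b).
|A x B| = |A| * |B| = 21 * 2 = 42

42


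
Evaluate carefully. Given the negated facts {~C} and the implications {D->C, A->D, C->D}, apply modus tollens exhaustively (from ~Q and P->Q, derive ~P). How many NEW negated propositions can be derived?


Initial negated facts: {~C}
Apply modus tollens to closure:
  ~C and D->C  =>  ~D
  ~D and A->D  =>  ~A
Final negated: {~A, ~C, ~D}
New negations: {~A, ~D}
Count = 2

2


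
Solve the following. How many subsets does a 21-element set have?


The power set of a set with n elements has 2^n elements.
|P(S)| = 2^21 = 2097152

2097152


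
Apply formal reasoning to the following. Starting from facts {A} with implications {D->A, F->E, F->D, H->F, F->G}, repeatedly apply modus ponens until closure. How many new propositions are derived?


Initial facts: {A}
Apply modus ponens to closure:
  (no implication fires)
Final known: {A}
New propositions: {(none)}
Count = 0

0


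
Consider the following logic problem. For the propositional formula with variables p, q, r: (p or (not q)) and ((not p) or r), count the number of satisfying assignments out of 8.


Evaluate all 8 assignments for p, q, r:
p=0, q=0, r=0: 1
p=0, q=0, r=1: 1
p=0, q=1, r=0: 0
p=0, q=1, r=1: 0
p=1, q=0, r=0: 0
p=1, q=0, r=1: 1
p=1, q=1, r=0: 0
p=1, q=1, r=1: 1
Satisfying count = 4

4


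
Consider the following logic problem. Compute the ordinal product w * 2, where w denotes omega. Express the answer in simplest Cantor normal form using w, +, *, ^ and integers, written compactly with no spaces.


Compute w * 2.
Ordinal * is associative and left-distributive over +, but NOT commutative; for finite n>1, n*w = w but w*n stays w*n.
w * 2 means 2 copies of w concatenated: w*2.
Result = w*2

w*2


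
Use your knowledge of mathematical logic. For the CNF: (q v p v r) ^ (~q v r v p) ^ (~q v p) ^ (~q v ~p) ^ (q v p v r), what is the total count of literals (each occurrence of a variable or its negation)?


Counting literals in each clause:
Clause 1: 3 literal(s)
Clause 2: 3 literal(s)
Clause 3: 2 literal(s)
Clause 4: 2 literal(s)
Clause 5: 3 literal(s)
Total = 13

13


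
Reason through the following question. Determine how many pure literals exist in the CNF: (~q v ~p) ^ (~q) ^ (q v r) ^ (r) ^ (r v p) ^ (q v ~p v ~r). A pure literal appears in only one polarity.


Check each variable for pure literal status:
p: mixed (not pure)
q: mixed (not pure)
r: mixed (not pure)
Pure literal count = 0

0


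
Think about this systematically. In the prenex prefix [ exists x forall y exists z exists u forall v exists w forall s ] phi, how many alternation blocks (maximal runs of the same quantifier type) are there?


Quantifier-type sequence: E A E E A E A  (A=forall, E=exists)
Group into maximal same-type runs:
  Ex1 | Ax1 | Ex2 | Ax1 | Ex1 | Ax1
Number of blocks = 6

6


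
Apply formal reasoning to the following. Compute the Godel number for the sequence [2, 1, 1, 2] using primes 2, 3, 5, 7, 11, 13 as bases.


Encode each element as an exponent of the corresponding prime:
  2^2 = 4
  3^1 = 3
  5^1 = 5
  7^2 = 49
Product = 4 * 3 * 5 * 49 = 2940

2940


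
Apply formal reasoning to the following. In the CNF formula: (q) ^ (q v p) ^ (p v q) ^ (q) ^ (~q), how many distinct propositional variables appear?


Identify each variable that appears in the formula.
Variables found: p, q
Count = 2

2


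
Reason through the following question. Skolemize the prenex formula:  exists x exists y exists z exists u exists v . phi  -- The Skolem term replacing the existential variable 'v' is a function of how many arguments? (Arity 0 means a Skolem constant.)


Quantifier prefix: exists x exists y exists z exists u exists v
'v' is existentially quantified at position 5.
No universal quantifiers precede it.
Skolem function arity = 0 (a Skolem constant)

0


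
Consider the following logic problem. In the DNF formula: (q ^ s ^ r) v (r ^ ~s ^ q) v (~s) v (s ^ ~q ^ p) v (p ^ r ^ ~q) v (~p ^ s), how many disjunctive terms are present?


A DNF formula is a disjunction of terms (conjunctions).
Terms are separated by v.
Counting the disjuncts: 6 terms.

6


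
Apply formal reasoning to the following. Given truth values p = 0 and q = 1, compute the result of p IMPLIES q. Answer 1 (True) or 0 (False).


p = 0, q = 1
Operation: p IMPLIES q
Evaluate: 0 IMPLIES 1 = 1

1


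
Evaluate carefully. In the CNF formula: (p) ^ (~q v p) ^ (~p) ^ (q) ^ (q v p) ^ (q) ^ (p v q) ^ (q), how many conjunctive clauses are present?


A CNF formula is a conjunction of clauses.
Clauses are separated by ^.
Counting the conjuncts: 8 clauses.

8


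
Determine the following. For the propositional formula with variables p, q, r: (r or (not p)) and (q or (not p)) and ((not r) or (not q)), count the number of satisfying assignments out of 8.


Evaluate all 8 assignments for p, q, r:
p=0, q=0, r=0: 1
p=0, q=0, r=1: 1
p=0, q=1, r=0: 1
p=0, q=1, r=1: 0
p=1, q=0, r=0: 0
p=1, q=0, r=1: 0
p=1, q=1, r=0: 0
p=1, q=1, r=1: 0
Satisfying count = 3

3


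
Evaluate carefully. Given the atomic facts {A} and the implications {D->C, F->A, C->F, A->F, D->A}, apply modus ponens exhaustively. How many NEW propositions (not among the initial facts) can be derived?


Initial facts: {A}
Apply modus ponens to closure:
  A and A->F  =>  F
Final known: {A, F}
New propositions: {F}
Count = 1

1


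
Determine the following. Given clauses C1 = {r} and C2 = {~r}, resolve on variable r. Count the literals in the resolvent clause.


Remove r from C1 and ~r from C2.
C1 remainder: {}
C2 remainder: {}
Union (resolvent): {} (empty clause)
Resolvent has 0 literal(s).

0


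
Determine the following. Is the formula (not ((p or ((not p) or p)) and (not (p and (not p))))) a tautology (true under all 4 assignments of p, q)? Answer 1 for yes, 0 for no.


Check all 4 assignments:
p=0, q=0: 0
p=0, q=1: 0
p=1, q=0: 0
p=1, q=1: 0
Satisfying count = 0/4.
Tautology iff count = 4: no.

0


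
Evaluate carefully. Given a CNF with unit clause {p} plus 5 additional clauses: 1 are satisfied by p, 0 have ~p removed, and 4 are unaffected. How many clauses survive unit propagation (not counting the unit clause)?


Satisfied (removed): 1
Shortened (remain): 0
Unchanged (remain): 4
Remaining = 0 + 4 = 4

4


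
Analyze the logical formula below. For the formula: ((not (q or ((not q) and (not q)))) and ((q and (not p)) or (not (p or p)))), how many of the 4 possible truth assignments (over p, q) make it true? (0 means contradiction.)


Check all 4 assignments:
p=0, q=0: 0
p=0, q=1: 0
p=1, q=0: 0
p=1, q=1: 0
Count of True = 0

0


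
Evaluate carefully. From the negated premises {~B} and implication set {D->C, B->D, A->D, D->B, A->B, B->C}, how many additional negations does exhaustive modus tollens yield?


Initial negated facts: {~B}
Apply modus tollens to closure:
  ~B and D->B  =>  ~D
  ~B and A->B  =>  ~A
Final negated: {~A, ~B, ~D}
New negations: {~A, ~D}
Count = 2

2


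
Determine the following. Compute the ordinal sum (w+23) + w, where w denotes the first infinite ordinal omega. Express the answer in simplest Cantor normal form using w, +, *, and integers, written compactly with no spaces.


Compute (w+23) + w.
Ordinal + is associative but NOT commutative; for finite n>0, n + w = w but w + n stays w+n.
(w+23) + w = w + (23+w) = w + w = w*2 (the finite tail 23 is absorbed by the right w).
Result = w*2

w*2


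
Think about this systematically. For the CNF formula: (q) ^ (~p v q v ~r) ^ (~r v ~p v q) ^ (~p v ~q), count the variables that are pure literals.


Check each variable for pure literal status:
p: pure negative
q: mixed (not pure)
r: pure negative
Pure literal count = 2

2


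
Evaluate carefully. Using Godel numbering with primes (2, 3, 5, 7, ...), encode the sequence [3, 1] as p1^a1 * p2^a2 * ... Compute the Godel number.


Encode each element as an exponent of the corresponding prime:
  2^3 = 8
  3^1 = 3
Product = 8 * 3 = 24

24


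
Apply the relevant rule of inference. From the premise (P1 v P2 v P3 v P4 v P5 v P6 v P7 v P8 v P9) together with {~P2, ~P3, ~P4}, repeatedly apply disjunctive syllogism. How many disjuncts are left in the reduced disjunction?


Original disjuncts (9): P1, P2, P3, P4, P5, P6, P7, P8, P9
Negated (eliminate): ~P2, ~P3, ~P4
Remaining disjuncts: P1, P5, P6, P7, P8, P9
Count = 9 - 3 = 6

6


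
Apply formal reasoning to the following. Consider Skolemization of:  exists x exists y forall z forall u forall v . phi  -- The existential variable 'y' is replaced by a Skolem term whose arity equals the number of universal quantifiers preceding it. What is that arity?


Quantifier prefix: exists x exists y forall z forall u forall v
'y' is existentially quantified at position 2.
No universal quantifiers precede it.
Skolem function arity = 0 (a Skolem constant)

0


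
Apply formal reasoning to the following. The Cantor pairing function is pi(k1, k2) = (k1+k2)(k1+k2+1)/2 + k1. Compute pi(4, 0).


k1 + k2 = 4
(k1+k2)(k1+k2+1)/2 = 4 * 5 / 2 = 10
pi = 10 + 4 = 14

14


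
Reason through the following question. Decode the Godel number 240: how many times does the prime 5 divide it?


Factorize 240 by dividing by 5 repeatedly.
Division steps: 5 divides 240 exactly 1 time(s).
Exponent of 5 = 1

1


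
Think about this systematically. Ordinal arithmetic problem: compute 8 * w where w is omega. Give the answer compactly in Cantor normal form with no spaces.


Compute 8 * w.
Ordinal * is associative and left-distributive over +, but NOT commutative; for finite n>1, n*w = w but w*n stays w*n.
For finite n>0, n * w = sup{n*k : k<w} = w. So 8 * w = w.
Result = w

w


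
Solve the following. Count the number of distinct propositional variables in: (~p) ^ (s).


Identify each variable that appears in the formula.
Variables found: p, s
Count = 2

2


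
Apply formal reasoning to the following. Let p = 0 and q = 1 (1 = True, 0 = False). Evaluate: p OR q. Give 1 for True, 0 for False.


p = 0, q = 1
Operation: p OR q
Evaluate: 0 OR 1 = 1

1


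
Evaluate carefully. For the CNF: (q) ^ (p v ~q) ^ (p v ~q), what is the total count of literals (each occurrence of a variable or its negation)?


Counting literals in each clause:
Clause 1: 1 literal(s)
Clause 2: 2 literal(s)
Clause 3: 2 literal(s)
Total = 5

5


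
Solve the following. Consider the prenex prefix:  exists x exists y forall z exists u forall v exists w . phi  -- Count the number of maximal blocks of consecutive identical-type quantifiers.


Quantifier-type sequence: E E A E A E  (A=forall, E=exists)
Group into maximal same-type runs:
  Ex2 | Ax1 | Ex1 | Ax1 | Ex1
Number of blocks = 5

5


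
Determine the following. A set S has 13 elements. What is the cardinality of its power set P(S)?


The power set of a set with n elements has 2^n elements.
|P(S)| = 2^13 = 8192

8192


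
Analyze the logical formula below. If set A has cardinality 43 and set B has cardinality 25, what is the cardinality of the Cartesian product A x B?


The Cartesian product A x B contains all ordered pairs (a, b).
|A x B| = |A| * |B| = 43 * 25 = 1075

1075


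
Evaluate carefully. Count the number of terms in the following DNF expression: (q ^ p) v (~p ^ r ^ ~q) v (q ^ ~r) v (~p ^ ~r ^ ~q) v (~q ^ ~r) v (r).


A DNF formula is a disjunction of terms (conjunctions).
Terms are separated by v.
Counting the disjuncts: 6 terms.

6


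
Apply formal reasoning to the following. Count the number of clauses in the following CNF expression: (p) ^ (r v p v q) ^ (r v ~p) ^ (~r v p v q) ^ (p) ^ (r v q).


A CNF formula is a conjunction of clauses.
Clauses are separated by ^.
Counting the conjuncts: 6 clauses.

6


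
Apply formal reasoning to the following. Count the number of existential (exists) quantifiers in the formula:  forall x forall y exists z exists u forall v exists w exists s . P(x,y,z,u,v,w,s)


Quantifier prefix: forall x forall y exists z exists u forall v exists w exists s
Mark each quantifier type:
  U U E E U E E
Universal count = 3, Existential count = 4
Asked for existential (exists) quantifiers: 4

4


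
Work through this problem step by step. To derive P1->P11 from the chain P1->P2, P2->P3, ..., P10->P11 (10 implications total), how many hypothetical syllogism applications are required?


With 10 implications in a chain connecting 11 propositions:
P1->P2, P2->P3, ..., P10->P11
Steps needed = (number of implications) - 1 = 10 - 1 = 9

9


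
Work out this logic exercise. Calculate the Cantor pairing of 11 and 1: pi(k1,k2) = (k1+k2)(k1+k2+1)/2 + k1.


k1 + k2 = 12
(k1+k2)(k1+k2+1)/2 = 12 * 13 / 2 = 78
pi = 78 + 11 = 89

89


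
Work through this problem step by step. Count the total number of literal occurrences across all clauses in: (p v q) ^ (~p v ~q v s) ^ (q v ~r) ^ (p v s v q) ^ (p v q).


Counting literals in each clause:
Clause 1: 2 literal(s)
Clause 2: 3 literal(s)
Clause 3: 2 literal(s)
Clause 4: 3 literal(s)
Clause 5: 2 literal(s)
Total = 12

12


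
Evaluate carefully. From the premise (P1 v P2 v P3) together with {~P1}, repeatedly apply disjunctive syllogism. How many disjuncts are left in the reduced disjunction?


Original disjuncts (3): P1, P2, P3
Negated (eliminate): ~P1
Remaining disjuncts: P2, P3
Count = 3 - 1 = 2

2


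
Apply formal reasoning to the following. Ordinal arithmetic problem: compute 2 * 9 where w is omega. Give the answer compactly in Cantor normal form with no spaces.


Compute 2 * 9.
Ordinal * is associative and left-distributive over +, but NOT commutative; for finite n>1, n*w = w but w*n stays w*n.
Both finite; ordinal * agrees with natural *: 2 * 9 = 18.
Result = 18

18


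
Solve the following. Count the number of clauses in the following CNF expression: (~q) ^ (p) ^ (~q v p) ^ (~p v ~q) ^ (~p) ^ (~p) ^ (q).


A CNF formula is a conjunction of clauses.
Clauses are separated by ^.
Counting the conjuncts: 7 clauses.

7


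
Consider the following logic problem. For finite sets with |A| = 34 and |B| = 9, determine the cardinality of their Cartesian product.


The Cartesian product A x B contains all ordered pairs (a, b).
|A x B| = |A| * |B| = 34 * 9 = 306

306


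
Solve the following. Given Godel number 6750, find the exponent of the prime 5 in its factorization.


Factorize 6750 by dividing by 5 repeatedly.
Division steps: 5 divides 6750 exactly 3 time(s).
Exponent of 5 = 3

3


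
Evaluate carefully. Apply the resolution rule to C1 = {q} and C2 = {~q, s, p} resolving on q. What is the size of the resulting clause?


Remove q from C1 and ~q from C2.
C1 remainder: {}
C2 remainder: {s, p}
Union (resolvent): {p, s}
Resolvent has 2 literal(s).

2


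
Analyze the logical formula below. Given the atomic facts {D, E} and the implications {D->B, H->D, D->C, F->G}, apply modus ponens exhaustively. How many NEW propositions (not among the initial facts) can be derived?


Initial facts: {D, E}
Apply modus ponens to closure:
  D and D->B  =>  B
  D and D->C  =>  C
Final known: {B, C, D, E}
New propositions: {B, C}
Count = 2

2


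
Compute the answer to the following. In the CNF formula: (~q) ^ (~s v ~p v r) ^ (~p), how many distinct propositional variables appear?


Identify each variable that appears in the formula.
Variables found: p, q, r, s
Count = 4

4


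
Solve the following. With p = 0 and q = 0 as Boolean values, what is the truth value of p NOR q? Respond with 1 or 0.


p = 0, q = 0
Operation: p NOR q
Evaluate: 0 NOR 0 = 1

1


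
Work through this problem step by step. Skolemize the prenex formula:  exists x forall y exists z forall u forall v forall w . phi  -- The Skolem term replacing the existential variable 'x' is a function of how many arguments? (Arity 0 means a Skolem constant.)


Quantifier prefix: exists x forall y exists z forall u forall v forall w
'x' is existentially quantified at position 1.
No universal quantifiers precede it.
Skolem function arity = 0 (a Skolem constant)

0
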